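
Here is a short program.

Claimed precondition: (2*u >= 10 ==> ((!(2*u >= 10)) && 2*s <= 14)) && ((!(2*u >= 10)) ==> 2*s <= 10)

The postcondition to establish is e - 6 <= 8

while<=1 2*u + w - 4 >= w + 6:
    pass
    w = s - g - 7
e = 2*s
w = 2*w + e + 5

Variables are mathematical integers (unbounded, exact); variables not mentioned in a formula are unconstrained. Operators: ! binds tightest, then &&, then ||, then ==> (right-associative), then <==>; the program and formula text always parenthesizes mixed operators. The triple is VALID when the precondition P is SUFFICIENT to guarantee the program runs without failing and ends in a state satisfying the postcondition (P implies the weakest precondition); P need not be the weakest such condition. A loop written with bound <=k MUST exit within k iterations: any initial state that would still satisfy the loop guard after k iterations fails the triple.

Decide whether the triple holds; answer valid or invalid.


Working backward. After the program, the postcondition e - 6 <= 8 must hold; in canonical form it is e <= 14.
Before w := 2*w + e + 5: e <= 14
Before e := 2*s: 2*s <= 14
Before the loop (bound <=1), unroll the exhaustion recursion (WP_0 = exit-now case; WP_j = one more guarded iteration, up to j = 1):
  WP_0: (!(2*u >= 10)) && 2*s <= 14
  WP_1: (2*u >= 10 ==> ((!(2*u >= 10)) && 2*s <= 14)) && ((!(2*u >= 10)) ==> 2*s <= 14)
So before the loop: (2*u >= 10 ==> ((!(2*u >= 10)) && 2*s <= 14)) && ((!(2*u >= 10)) ==> 2*s <= 14)
The weakest precondition is (2*u >= 10 ==> ((!(2*u >= 10)) && 2*s <= 14)) && ((!(2*u >= 10)) ==> 2*s <= 14).
Check whether (2*u >= 10 ==> ((!(2*u >= 10)) && 2*s <= 14)) && ((!(2*u >= 10)) ==> 2*s <= 10) implies it.
Every state satisfying the precondition satisfies the weakest precondition: the implication holds.
Answer: valid


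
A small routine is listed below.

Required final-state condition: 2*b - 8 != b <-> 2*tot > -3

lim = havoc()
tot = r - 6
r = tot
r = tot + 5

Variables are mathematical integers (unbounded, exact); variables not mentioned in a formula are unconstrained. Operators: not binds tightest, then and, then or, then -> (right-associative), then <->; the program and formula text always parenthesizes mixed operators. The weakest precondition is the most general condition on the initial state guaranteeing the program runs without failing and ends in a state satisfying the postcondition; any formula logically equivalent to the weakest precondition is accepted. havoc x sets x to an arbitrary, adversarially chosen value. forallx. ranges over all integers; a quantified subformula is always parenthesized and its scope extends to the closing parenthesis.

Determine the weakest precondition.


Working backward. After the program, the postcondition 2*b - 8 != b <-> 2*tot > -3 must hold; in canonical form it is b != 8 <-> 2*tot > -3.
Before r := tot + 5: b != 8 <-> 2*tot > -3
Before r := tot: b != 8 <-> 2*tot > -3
Before tot := r - 6: b != 8 <-> 2*r > 9
Before havoc lim: b != 8 <-> 2*r > 9
Answer: WP = b != 8 <-> 2*r > 9


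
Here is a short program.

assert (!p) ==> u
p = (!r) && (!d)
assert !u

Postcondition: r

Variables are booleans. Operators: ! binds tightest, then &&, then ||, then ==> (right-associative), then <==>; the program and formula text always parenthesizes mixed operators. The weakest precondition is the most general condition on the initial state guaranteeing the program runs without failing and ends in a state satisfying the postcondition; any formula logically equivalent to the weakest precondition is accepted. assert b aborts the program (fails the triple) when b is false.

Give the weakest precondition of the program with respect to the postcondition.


Working backward. After the program, r must hold.
Before assert !u: (!u) && r
Before p := (!r) && (!d): (!u) && r
Before assert (!p) ==> u: ((!p) ==> u) && (!u) && r
Answer: WP = ((!p) ==> u) && (!u) && r


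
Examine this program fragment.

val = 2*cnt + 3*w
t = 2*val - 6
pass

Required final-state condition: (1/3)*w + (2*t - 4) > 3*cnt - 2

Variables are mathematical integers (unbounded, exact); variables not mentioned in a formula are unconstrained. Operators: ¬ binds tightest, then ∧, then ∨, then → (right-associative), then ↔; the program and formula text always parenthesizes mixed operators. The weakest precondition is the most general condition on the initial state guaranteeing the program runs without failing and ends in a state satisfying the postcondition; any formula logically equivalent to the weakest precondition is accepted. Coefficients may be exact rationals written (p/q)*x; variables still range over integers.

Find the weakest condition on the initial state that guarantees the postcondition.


Working backward. After the program, the postcondition (1/3)*w + (2*t - 4) > 3*cnt - 2 must hold; in canonical form it is 2*t + (1/3)*w > 3*cnt + 2.
Before skip: 2*t + (1/3)*w > 3*cnt + 2
Before t := 2*val - 6: 4*val + (1/3)*w > 3*cnt + 14
Before val := 2*cnt + 3*w: 5*cnt + (37/3)*w > 14
Answer: WP = 5*cnt + (37/3)*w > 14


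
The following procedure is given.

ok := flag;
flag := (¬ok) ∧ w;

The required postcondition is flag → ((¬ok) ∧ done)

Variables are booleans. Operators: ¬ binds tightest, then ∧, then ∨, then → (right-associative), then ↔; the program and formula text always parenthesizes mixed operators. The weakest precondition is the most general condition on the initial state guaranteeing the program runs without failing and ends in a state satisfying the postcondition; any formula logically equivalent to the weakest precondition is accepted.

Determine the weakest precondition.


Working backward. After the program, flag → ((¬ok) ∧ done) must hold.
Before flag := (¬ok) ∧ w: ((¬ok) ∧ w) → ((¬ok) ∧ done)
Before ok := flag: ((¬flag) ∧ w) → ((¬flag) ∧ done)
Answer: WP = ((¬flag) ∧ w) → ((¬flag) ∧ done)


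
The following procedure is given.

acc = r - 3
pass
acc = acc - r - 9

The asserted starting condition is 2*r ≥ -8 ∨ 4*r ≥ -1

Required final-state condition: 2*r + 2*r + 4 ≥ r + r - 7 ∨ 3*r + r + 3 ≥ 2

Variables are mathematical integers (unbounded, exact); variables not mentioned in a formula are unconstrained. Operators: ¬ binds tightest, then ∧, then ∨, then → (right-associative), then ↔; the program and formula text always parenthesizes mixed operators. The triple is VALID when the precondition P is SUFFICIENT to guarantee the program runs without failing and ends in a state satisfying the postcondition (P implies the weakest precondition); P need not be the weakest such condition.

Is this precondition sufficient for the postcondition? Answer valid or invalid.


Working backward. After the program, the postcondition 2*r + 2*r + 4 ≥ r + r - 7 ∨ 3*r + r + 3 ≥ 2 must hold; in canonical form it is 2*r ≥ -11 ∨ 4*r ≥ -1.
Before acc := acc - r - 9: 2*r ≥ -11 ∨ 4*r ≥ -1
Before skip: 2*r ≥ -11 ∨ 4*r ≥ -1
Before acc := r - 3: 2*r ≥ -11 ∨ 4*r ≥ -1
The weakest precondition is 2*r ≥ -11 ∨ 4*r ≥ -1.
Check whether 2*r ≥ -8 ∨ 4*r ≥ -1 implies it.
Every state satisfying the precondition satisfies the weakest precondition: the implication holds.
Answer: valid


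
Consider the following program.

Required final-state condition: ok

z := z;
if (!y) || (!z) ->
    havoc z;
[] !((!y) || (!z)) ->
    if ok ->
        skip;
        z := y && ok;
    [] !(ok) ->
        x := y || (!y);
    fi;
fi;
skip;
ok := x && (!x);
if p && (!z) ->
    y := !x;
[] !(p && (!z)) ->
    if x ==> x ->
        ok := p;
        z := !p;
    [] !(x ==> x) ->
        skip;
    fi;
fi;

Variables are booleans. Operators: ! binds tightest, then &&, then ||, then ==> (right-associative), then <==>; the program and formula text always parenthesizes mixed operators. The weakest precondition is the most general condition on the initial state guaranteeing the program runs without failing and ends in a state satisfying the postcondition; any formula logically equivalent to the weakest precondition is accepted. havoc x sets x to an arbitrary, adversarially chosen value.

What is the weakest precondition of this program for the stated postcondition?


Working backward. After the program, ok must hold.
Then branch requires ok; else branch requires p.
Before the if: ((p && (!z)) ==> ok) && ((!(p && (!z))) ==> p)
Before ok := x && (!x): (!(p && (!z))) && ((!(p && (!z))) ==> p)
Before skip: (!(p && (!z))) && ((!(p && (!z))) ==> p)
Then branch requires false; else branch requires (ok ==> ((!(p && (!(y && ok)))) && ((!(p && (!(y && ok)))) ==> p))) && ((!ok) ==> ((!(p && (!z))) && ((!(p && (!z))) ==> p))).
Before the if: (!((!y) || (!z))) && ((!((!y) || (!z))) ==> ((ok ==> ((!(p && (!(y && ok)))) && ((!(p && (!(y && ok)))) ==> p))) && ((!ok) ==> ((!(p && (!z))) && ((!(p && (!z))) ==> p)))))
Before z := z: (!((!y) || (!z))) && ((!((!y) || (!z))) ==> ((ok ==> ((!(p && (!(y && ok)))) && ((!(p && (!(y && ok)))) ==> p))) && ((!ok) ==> ((!(p && (!z))) && ((!(p && (!z))) ==> p)))))
Answer: WP = (!((!y) || (!z))) && ((!((!y) || (!z))) ==> ((ok ==> ((!(p && (!(y && ok)))) && ((!(p && (!(y && ok)))) ==> p))) && ((!ok) ==> ((!(p && (!z))) && ((!(p && (!z))) ==> p)))))


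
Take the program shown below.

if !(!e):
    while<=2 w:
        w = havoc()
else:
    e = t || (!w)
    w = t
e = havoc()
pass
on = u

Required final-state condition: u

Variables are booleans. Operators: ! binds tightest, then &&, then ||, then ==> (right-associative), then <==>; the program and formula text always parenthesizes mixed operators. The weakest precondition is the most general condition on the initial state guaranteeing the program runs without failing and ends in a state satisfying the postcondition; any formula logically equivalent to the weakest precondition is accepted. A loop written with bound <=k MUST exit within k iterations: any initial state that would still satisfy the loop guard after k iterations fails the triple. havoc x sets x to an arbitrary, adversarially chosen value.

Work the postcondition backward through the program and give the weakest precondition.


Working backward. After the program, u must hold.
Before on := u: u
Before skip: u
Before havoc e: u
Then branch requires (!w) && ((!w) ==> u); else branch requires u.
Before the if: (e ==> ((!w) && ((!w) ==> u))) && ((!e) ==> u)
Answer: WP = (e ==> ((!w) && ((!w) ==> u))) && ((!e) ==> u)


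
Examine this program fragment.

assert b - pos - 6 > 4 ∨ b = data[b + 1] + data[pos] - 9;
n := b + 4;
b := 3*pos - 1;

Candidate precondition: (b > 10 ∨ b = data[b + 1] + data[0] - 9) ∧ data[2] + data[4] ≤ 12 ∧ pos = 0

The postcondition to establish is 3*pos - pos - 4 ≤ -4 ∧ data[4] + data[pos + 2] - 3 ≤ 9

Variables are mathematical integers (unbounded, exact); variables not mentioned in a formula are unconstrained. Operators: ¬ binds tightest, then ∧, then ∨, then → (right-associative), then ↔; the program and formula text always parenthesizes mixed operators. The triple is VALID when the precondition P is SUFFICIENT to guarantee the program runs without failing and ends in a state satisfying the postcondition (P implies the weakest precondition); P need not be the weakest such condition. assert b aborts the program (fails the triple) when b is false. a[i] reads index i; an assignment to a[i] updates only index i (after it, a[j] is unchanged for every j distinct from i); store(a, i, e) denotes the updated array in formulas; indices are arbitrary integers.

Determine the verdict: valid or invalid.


Working backward. After the program, the postcondition 3*pos - pos - 4 ≤ -4 ∧ data[4] + data[pos + 2] - 3 ≤ 9 must hold; in canonical form it is 2*pos ≤ 0 ∧ data[pos + 2] + data[4] ≤ 12.
Before b := 3*pos - 1: 2*pos ≤ 0 ∧ data[pos + 2] + data[4] ≤ 12
Before n := b + 4: 2*pos ≤ 0 ∧ data[pos + 2] + data[4] ≤ 12
Before assert b - pos - 6 > 4 ∨ b = data[b + 1] + data[pos] - 9: (b > pos + 10 ∨ b = data[b + 1] + data[pos] - 9) ∧ 2*pos ≤ 0 ∧ data[pos + 2] + data[4] ≤ 12
The weakest precondition is (b > pos + 10 ∨ b = data[b + 1] + data[pos] - 9) ∧ 2*pos ≤ 0 ∧ data[pos + 2] + data[4] ≤ 12.
Check whether (b > 10 ∨ b = data[b + 1] + data[0] - 9) ∧ data[2] + data[4] ≤ 12 ∧ pos = 0 implies it.
Every state satisfying the precondition satisfies the weakest precondition: the implication holds.
Answer: valid


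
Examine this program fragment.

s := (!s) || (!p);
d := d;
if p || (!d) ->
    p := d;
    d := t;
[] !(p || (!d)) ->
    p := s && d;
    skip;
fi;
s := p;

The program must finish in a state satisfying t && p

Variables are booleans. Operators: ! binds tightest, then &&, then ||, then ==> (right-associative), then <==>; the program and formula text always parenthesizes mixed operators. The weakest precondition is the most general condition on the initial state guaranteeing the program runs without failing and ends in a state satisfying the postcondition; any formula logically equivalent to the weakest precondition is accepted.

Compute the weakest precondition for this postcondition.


Working backward. After the program, t && p must hold.
Before s := p: t && p
Then branch requires t && d; else branch requires t && s && d.
Before the if: ((p || (!d)) ==> (t && d)) && ((!(p || (!d))) ==> (t && s && d))
Before d := d: ((p || (!d)) ==> (t && d)) && ((!(p || (!d))) ==> (t && s && d))
Before s := (!s) || (!p): ((p || (!d)) ==> (t && d)) && ((!(p || (!d))) ==> (t && ((!s) || (!p)) && d))
Answer: WP = ((p || (!d)) ==> (t && d)) && ((!(p || (!d))) ==> (t && ((!s) || (!p)) && d))


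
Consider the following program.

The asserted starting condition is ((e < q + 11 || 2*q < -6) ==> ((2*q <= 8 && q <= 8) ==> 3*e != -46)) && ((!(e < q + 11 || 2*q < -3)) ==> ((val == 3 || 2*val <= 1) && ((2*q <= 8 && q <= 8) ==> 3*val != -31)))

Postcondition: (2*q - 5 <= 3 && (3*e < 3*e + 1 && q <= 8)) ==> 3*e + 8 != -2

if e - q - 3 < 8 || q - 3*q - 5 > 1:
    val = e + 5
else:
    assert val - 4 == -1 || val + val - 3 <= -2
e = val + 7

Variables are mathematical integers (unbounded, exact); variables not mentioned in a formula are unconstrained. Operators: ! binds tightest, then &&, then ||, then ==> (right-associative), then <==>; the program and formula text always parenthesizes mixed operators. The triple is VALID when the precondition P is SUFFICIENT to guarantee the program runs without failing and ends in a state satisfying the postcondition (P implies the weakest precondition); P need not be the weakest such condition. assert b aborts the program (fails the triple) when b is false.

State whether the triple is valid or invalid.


Working backward. After the program, the postcondition (2*q - 5 <= 3 && (3*e < 3*e + 1 && q <= 8)) ==> 3*e + 8 != -2 must hold; in canonical form it is (2*q <= 8 && q <= 8) ==> 3*e != -10.
Before e := val + 7: (2*q <= 8 && q <= 8) ==> 3*val != -31
Then branch requires (2*q <= 8 && q <= 8) ==> 3*e != -46; else branch requires (val == 3 || 2*val <= 1) && ((2*q <= 8 && q <= 8) ==> 3*val != -31).
Before the if: ((e < q + 11 || 2*q < -6) ==> ((2*q <= 8 && q <= 8) ==> 3*e != -46)) && ((!(e < q + 11 || 2*q < -6)) ==> ((val == 3 || 2*val <= 1) && ((2*q <= 8 && q <= 8) ==> 3*val != -31)))
The weakest precondition is ((e < q + 11 || 2*q < -6) ==> ((2*q <= 8 && q <= 8) ==> 3*e != -46)) && ((!(e < q + 11 || 2*q < -6)) ==> ((val == 3 || 2*val <= 1) && ((2*q <= 8 && q <= 8) ==> 3*val != -31))).
Check whether ((e < q + 11 || 2*q < -6) ==> ((2*q <= 8 && q <= 8) ==> 3*e != -46)) && ((!(e < q + 11 || 2*q < -3)) ==> ((val == 3 || 2*val <= 1) && ((2*q <= 8 && q <= 8) ==> 3*val != -31))) implies it.
Countermodel: at the initial state e = 9, q = -2, val = 1, the precondition holds but the weakest precondition fails.
Answer: invalid


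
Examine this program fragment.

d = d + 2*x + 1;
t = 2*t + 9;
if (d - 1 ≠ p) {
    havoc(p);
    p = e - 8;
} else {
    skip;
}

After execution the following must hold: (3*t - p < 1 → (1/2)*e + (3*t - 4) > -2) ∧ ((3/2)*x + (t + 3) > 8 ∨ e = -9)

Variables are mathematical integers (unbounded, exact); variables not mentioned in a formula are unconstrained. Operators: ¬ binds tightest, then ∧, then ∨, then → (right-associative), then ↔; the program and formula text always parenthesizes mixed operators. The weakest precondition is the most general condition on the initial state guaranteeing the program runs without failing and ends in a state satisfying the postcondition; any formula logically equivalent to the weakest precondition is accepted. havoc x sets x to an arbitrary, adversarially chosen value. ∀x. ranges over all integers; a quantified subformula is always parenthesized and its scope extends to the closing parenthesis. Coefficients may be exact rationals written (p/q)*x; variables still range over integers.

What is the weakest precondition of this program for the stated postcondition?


Working backward. After the program, the postcondition (3*t - p < 1 → (1/2)*e + (3*t - 4) > -2) ∧ ((3/2)*x + (t + 3) > 8 ∨ e = -9) must hold; in canonical form it is (3*t < p + 1 → (1/2)*e + 3*t > 2) ∧ (t + (3/2)*x > 5 ∨ e = -9).
Then branch requires (3*t < e - 7 → (1/2)*e + 3*t > 2) ∧ (t + (3/2)*x > 5 ∨ e = -9); else branch requires (3*t < p + 1 → (1/2)*e + 3*t > 2) ∧ (t + (3/2)*x > 5 ∨ e = -9).
Before the if: (d ≠ p + 1 → ((3*t < e - 7 → (1/2)*e + 3*t > 2) ∧ (t + (3/2)*x > 5 ∨ e = -9))) ∧ ((¬(d ≠ p + 1)) → ((3*t < p + 1 → (1/2)*e + 3*t > 2) ∧ (t + (3/2)*x > 5 ∨ e = -9)))
Before t := 2*t + 9: (d ≠ p + 1 → ((6*t < e - 34 → (1/2)*e + 6*t > -25) ∧ (2*t + (3/2)*x > -4 ∨ e = -9))) ∧ ((¬(d ≠ p + 1)) → ((6*t < p - 26 → (1/2)*e + 6*t > -25) ∧ (2*t + (3/2)*x > -4 ∨ e = -9)))
Before d := d + 2*x + 1: (d + 2*x ≠ p → ((6*t < e - 34 → (1/2)*e + 6*t > -25) ∧ (2*t + (3/2)*x > -4 ∨ e = -9))) ∧ ((¬(d + 2*x ≠ p)) → ((6*t < p - 26 → (1/2)*e + 6*t > -25) ∧ (2*t + (3/2)*x > -4 ∨ e = -9)))
Answer: WP = (d + 2*x ≠ p → ((6*t < e - 34 → (1/2)*e + 6*t > -25) ∧ (2*t + (3/2)*x > -4 ∨ e = -9))) ∧ ((¬(d + 2*x ≠ p)) → ((6*t < p - 26 → (1/2)*e + 6*t > -25) ∧ (2*t + (3/2)*x > -4 ∨ e = -9)))


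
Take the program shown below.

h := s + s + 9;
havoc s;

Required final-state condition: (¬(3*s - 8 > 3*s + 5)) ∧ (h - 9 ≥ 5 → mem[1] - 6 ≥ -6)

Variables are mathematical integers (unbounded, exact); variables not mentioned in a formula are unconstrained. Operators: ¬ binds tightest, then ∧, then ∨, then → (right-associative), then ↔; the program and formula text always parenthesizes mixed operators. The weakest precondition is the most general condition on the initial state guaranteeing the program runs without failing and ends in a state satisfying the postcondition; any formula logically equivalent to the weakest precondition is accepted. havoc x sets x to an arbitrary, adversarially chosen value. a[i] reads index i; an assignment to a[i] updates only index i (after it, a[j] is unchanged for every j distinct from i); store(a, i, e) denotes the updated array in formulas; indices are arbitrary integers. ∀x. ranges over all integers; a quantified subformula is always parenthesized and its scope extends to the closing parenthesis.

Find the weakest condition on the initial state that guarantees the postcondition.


Working backward. After the program, the postcondition (¬(3*s - 8 > 3*s + 5)) ∧ (h - 9 ≥ 5 → mem[1] - 6 ≥ -6) must hold; in canonical form it is h ≥ 14 → mem[1] ≥ 0.
Before havoc s: h ≥ 14 → mem[1] ≥ 0
Before h := s + s + 9: 2*s ≥ 5 → mem[1] ≥ 0
Answer: WP = 2*s ≥ 5 → mem[1] ≥ 0


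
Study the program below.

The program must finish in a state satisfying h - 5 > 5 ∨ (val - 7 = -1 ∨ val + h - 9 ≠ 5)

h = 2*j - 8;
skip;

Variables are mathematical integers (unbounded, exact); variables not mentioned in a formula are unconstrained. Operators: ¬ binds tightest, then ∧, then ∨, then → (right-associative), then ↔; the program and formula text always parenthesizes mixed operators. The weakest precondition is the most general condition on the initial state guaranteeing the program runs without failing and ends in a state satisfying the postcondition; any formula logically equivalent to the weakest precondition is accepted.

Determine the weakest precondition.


Working backward. After the program, the postcondition h - 5 > 5 ∨ (val - 7 = -1 ∨ val + h - 9 ≠ 5) must hold; in canonical form it is h > 10 ∨ val = 6 ∨ h + val ≠ 14.
Before skip: h > 10 ∨ val = 6 ∨ h + val ≠ 14
Before h := 2*j - 8: 2*j > 18 ∨ val = 6 ∨ 2*j + val ≠ 22
Answer: WP = 2*j > 18 ∨ val = 6 ∨ 2*j + val ≠ 22


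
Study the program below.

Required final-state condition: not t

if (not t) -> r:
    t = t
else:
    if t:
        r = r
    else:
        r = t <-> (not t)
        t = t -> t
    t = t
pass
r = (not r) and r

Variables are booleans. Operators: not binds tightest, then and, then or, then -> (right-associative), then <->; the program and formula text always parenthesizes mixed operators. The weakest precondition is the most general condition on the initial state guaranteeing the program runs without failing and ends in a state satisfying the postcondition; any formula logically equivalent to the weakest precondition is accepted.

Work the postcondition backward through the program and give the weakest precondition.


Working backward. After the program, not t must hold.
Before r := (not r) and r: not t
Before skip: not t
Then branch requires not t; else branch requires (t -> (not t)) and t.
Before the if: (((not t) -> r) -> (not t)) and ((not ((not t) -> r)) -> ((t -> (not t)) and t))
Answer: WP = (((not t) -> r) -> (not t)) and ((not ((not t) -> r)) -> ((t -> (not t)) and t))


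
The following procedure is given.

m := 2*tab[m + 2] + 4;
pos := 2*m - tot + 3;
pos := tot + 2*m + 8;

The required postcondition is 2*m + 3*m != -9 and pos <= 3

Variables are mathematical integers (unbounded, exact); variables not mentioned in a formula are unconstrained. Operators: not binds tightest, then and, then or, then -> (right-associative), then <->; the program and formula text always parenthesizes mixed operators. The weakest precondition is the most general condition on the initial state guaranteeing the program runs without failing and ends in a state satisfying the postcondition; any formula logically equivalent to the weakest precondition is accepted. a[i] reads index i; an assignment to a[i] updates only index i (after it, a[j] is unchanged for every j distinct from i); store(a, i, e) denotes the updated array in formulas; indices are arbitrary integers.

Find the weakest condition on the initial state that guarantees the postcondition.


Working backward. After the program, the postcondition 2*m + 3*m != -9 and pos <= 3 must hold; in canonical form it is 5*m != -9 and pos <= 3.
Before pos := tot + 2*m + 8: 5*m != -9 and 2*m + tot <= -5
Before pos := 2*m - tot + 3: 5*m != -9 and 2*m + tot <= -5
Before m := 2*tab[m + 2] + 4: 10*tab[m + 2] != -29 and 4*tab[m + 2] + tot <= -13
Answer: WP = 10*tab[m + 2] != -29 and 4*tab[m + 2] + tot <= -13


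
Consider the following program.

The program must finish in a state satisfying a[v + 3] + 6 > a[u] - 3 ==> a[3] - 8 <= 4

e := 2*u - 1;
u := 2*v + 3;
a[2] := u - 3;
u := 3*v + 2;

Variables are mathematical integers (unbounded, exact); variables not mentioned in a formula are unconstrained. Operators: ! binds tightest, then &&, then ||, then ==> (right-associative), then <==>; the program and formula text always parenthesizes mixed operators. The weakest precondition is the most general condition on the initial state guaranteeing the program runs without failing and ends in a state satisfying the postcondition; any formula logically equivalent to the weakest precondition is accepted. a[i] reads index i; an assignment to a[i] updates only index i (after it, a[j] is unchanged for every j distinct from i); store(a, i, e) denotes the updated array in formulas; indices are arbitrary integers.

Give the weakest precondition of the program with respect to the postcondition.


Working backward. After the program, the postcondition a[v + 3] + 6 > a[u] - 3 ==> a[3] - 8 <= 4 must hold; in canonical form it is a[v + 3] > a[u] - 9 ==> a[3] <= 12.
Before u := 3*v + 2: a[v + 3] > a[3*v + 2] - 9 ==> a[3] <= 12
Before a[2] := u - 3: store(a, 2, u - 3)[v + 3] > store(a, 2, u - 3)[3*v + 2] - 9 ==> a[3] <= 12
Before u := 2*v + 3: store(a, 2, 2*v)[v + 3] > store(a, 2, 2*v)[3*v + 2] - 9 ==> a[3] <= 12
Before e := 2*u - 1: store(a, 2, 2*v)[v + 3] > store(a, 2, 2*v)[3*v + 2] - 9 ==> a[3] <= 12
Answer: WP = store(a, 2, 2*v)[v + 3] > store(a, 2, 2*v)[3*v + 2] - 9 ==> a[3] <= 12


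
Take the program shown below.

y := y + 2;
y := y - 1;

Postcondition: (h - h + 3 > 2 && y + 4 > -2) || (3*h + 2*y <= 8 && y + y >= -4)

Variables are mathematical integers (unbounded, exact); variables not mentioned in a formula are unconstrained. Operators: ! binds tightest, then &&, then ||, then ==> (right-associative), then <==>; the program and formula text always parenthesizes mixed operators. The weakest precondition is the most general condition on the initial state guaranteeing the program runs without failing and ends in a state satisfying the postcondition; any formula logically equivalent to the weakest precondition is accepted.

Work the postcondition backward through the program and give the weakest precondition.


Working backward. After the program, the postcondition (h - h + 3 > 2 && y + 4 > -2) || (3*h + 2*y <= 8 && y + y >= -4) must hold; in canonical form it is y > -6 || (3*h + 2*y <= 8 && 2*y >= -4).
Before y := y - 1: y > -5 || (3*h + 2*y <= 10 && 2*y >= -2)
Before y := y + 2: y > -7 || (3*h + 2*y <= 6 && 2*y >= -6)
Answer: WP = y > -7 || (3*h + 2*y <= 6 && 2*y >= -6)


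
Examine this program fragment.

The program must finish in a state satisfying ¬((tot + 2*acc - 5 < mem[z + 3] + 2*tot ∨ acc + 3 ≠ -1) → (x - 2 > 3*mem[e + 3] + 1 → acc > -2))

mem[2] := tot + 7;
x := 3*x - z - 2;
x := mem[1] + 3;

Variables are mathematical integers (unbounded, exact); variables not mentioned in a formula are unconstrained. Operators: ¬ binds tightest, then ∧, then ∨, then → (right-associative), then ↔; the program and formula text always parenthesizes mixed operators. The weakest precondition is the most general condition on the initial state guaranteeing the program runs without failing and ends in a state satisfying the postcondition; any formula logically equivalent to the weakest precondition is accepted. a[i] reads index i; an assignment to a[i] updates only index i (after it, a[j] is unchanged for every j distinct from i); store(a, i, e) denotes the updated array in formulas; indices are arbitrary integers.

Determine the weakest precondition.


Working backward. After the program, the postcondition ¬((tot + 2*acc - 5 < mem[z + 3] + 2*tot ∨ acc + 3 ≠ -1) → (x - 2 > 3*mem[e + 3] + 1 → acc > -2)) must hold; in canonical form it is ¬((2*acc < mem[z + 3] + tot + 5 ∨ acc ≠ -4) → (x > 3*mem[e + 3] + 3 → acc > -2)).
Before x := mem[1] + 3: ¬((2*acc < mem[z + 3] + tot + 5 ∨ acc ≠ -4) → (mem[1] > 3*mem[e + 3] → acc > -2))
Before x := 3*x - z - 2: ¬((2*acc < mem[z + 3] + tot + 5 ∨ acc ≠ -4) → (mem[1] > 3*mem[e + 3] → acc > -2))
Before mem[2] := tot + 7: ¬((2*acc < store(mem, 2, tot + 7)[z + 3] + tot + 5 ∨ acc ≠ -4) → (mem[1] > 3*store(mem, 2, tot + 7)[e + 3] → acc > -2))
Answer: WP = ¬((2*acc < store(mem, 2, tot + 7)[z + 3] + tot + 5 ∨ acc ≠ -4) → (mem[1] > 3*store(mem, 2, tot + 7)[e + 3] → acc > -2))


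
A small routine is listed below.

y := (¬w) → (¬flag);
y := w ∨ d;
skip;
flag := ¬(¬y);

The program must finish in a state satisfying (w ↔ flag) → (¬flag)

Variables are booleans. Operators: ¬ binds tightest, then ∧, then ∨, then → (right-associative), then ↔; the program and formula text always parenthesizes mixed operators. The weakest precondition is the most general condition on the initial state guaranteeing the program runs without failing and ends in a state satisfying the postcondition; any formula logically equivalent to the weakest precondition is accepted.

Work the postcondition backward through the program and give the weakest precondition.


Working backward. After the program, (w ↔ flag) → (¬flag) must hold.
Before flag := ¬(¬y): (w ↔ y) → (¬y)
Before skip: (w ↔ y) → (¬y)
Before y := w ∨ d: (w ↔ (w ∨ d)) → (¬(w ∨ d))
Before y := (¬w) → (¬flag): (w ↔ (w ∨ d)) → (¬(w ∨ d))
Answer: WP = (w ↔ (w ∨ d)) → (¬(w ∨ d))


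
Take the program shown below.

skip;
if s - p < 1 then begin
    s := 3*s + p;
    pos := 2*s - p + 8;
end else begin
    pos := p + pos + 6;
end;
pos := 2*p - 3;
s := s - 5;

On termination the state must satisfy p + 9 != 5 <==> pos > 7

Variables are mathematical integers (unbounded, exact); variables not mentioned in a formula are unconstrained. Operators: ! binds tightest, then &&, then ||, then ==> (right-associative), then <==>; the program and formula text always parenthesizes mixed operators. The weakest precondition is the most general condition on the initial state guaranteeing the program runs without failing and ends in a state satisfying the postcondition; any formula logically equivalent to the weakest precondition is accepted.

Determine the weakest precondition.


Working backward. After the program, the postcondition p + 9 != 5 <==> pos > 7 must hold; in canonical form it is p != -4 <==> pos > 7.
Before s := s - 5: p != -4 <==> pos > 7
Before pos := 2*p - 3: p != -4 <==> 2*p > 10
Then branch requires p != -4 <==> 2*p > 10; else branch requires p != -4 <==> 2*p > 10.
Before the if: (s < p + 1 ==> (p != -4 <==> 2*p > 10)) && ((!(s < p + 1)) ==> (p != -4 <==> 2*p > 10))
Before skip: (s < p + 1 ==> (p != -4 <==> 2*p > 10)) && ((!(s < p + 1)) ==> (p != -4 <==> 2*p > 10))
Answer: WP = (s < p + 1 ==> (p != -4 <==> 2*p > 10)) && ((!(s < p + 1)) ==> (p != -4 <==> 2*p > 10))


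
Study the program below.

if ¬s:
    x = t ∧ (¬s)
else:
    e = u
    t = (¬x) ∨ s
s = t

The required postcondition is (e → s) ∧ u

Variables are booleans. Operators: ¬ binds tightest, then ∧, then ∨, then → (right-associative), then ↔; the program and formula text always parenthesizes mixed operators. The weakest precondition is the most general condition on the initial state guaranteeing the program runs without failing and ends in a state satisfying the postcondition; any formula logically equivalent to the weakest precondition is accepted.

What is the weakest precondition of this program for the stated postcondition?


Working backward. After the program, (e → s) ∧ u must hold.
Before s := t: (e → t) ∧ u
Then branch requires (e → t) ∧ u; else branch requires (u → ((¬x) ∨ s)) ∧ u.
Before the if: ((¬s) → ((e → t) ∧ u)) ∧ (s → ((u → ((¬x) ∨ s)) ∧ u))
Answer: WP = ((¬s) → ((e → t) ∧ u)) ∧ (s → ((u → ((¬x) ∨ s)) ∧ u))


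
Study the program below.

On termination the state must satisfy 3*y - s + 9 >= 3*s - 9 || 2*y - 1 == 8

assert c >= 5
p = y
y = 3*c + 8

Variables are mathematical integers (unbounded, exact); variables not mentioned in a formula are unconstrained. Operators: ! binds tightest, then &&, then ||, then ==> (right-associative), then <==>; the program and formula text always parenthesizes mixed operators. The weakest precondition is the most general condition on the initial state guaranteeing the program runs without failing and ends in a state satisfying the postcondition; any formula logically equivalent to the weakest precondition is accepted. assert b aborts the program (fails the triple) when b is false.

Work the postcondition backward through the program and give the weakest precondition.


Working backward. After the program, the postcondition 3*y - s + 9 >= 3*s - 9 || 2*y - 1 == 8 must hold; in canonical form it is 3*y >= 4*s - 18 || 2*y == 9.
Before y := 3*c + 8: 9*c >= 4*s - 42 || 6*c == -7
Before p := y: 9*c >= 4*s - 42 || 6*c == -7
Before assert c >= 5: c >= 5 && (9*c >= 4*s - 42 || 6*c == -7)
Answer: WP = c >= 5 && (9*c >= 4*s - 42 || 6*c == -7)


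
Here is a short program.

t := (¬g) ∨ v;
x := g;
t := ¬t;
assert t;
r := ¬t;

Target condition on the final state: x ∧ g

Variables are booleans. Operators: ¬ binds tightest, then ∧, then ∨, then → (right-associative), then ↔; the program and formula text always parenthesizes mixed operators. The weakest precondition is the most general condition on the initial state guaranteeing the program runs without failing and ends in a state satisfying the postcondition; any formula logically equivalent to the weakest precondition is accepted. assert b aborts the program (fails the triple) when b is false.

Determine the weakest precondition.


Working backward. After the program, x ∧ g must hold.
Before r := ¬t: x ∧ g
Before assert t: t ∧ x ∧ g
Before t := ¬t: (¬t) ∧ x ∧ g
Before x := g: (¬t) ∧ g
Before t := (¬g) ∨ v: (¬((¬g) ∨ v)) ∧ g
Answer: WP = (¬((¬g) ∨ v)) ∧ g


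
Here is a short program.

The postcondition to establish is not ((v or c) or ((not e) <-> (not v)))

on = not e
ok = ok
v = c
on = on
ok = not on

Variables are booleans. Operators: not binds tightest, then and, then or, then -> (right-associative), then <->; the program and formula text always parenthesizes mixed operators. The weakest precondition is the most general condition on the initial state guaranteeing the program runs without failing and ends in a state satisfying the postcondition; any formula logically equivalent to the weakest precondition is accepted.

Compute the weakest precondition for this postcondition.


Working backward. After the program, the postcondition not ((v or c) or ((not e) <-> (not v))) must hold; in canonical form it is not (v or c or ((not e) <-> (not v))).
Before ok := not on: not (v or c or ((not e) <-> (not v)))
Before on := on: not (v or c or ((not e) <-> (not v)))
Before v := c: not (c or ((not e) <-> (not c)))
Before ok := ok: not (c or ((not e) <-> (not c)))
Before on := not e: not (c or ((not e) <-> (not c)))
Answer: WP = not (c or ((not e) <-> (not c)))


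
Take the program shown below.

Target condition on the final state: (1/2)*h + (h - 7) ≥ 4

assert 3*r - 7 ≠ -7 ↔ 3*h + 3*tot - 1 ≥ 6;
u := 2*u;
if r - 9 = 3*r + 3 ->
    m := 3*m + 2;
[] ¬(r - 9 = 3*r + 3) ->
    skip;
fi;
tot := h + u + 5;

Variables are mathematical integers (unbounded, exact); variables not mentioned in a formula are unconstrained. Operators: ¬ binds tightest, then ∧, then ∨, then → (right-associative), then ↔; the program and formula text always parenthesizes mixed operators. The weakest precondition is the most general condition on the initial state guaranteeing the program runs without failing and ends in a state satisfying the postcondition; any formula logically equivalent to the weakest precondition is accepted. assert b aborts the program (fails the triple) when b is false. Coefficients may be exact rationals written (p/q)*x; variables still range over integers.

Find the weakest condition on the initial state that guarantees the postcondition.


Working backward. After the program, the postcondition (1/2)*h + (h - 7) ≥ 4 must hold; in canonical form it is (3/2)*h ≥ 11.
Before tot := h + u + 5: (3/2)*h ≥ 11
Then branch requires (3/2)*h ≥ 11; else branch requires (3/2)*h ≥ 11.
Before the if: (2*r = -12 → (3/2)*h ≥ 11) ∧ ((¬(2*r = -12)) → (3/2)*h ≥ 11)
Before u := 2*u: (2*r = -12 → (3/2)*h ≥ 11) ∧ ((¬(2*r = -12)) → (3/2)*h ≥ 11)
Before assert 3*r - 7 ≠ -7 ↔ 3*h + 3*tot - 1 ≥ 6: (3*r ≠ 0 ↔ 3*h + 3*tot ≥ 7) ∧ (2*r = -12 → (3/2)*h ≥ 11) ∧ ((¬(2*r = -12)) → (3/2)*h ≥ 11)
Answer: WP = (3*r ≠ 0 ↔ 3*h + 3*tot ≥ 7) ∧ (2*r = -12 → (3/2)*h ≥ 11) ∧ ((¬(2*r = -12)) → (3/2)*h ≥ 11)


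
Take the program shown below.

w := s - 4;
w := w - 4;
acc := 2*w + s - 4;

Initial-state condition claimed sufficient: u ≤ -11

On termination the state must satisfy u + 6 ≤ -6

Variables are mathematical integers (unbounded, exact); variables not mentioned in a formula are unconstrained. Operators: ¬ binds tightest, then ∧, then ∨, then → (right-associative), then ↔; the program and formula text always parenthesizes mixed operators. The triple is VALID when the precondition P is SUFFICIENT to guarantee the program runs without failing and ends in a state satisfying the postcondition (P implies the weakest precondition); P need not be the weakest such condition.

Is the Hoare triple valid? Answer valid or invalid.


Working backward. After the program, the postcondition u + 6 ≤ -6 must hold; in canonical form it is u ≤ -12.
Before acc := 2*w + s - 4: u ≤ -12
Before w := w - 4: u ≤ -12
Before w := s - 4: u ≤ -12
The weakest precondition is u ≤ -12.
Check whether u ≤ -11 implies it.
Countermodel: at the initial state u = -11, the precondition holds but the weakest precondition fails.
Answer: invalid


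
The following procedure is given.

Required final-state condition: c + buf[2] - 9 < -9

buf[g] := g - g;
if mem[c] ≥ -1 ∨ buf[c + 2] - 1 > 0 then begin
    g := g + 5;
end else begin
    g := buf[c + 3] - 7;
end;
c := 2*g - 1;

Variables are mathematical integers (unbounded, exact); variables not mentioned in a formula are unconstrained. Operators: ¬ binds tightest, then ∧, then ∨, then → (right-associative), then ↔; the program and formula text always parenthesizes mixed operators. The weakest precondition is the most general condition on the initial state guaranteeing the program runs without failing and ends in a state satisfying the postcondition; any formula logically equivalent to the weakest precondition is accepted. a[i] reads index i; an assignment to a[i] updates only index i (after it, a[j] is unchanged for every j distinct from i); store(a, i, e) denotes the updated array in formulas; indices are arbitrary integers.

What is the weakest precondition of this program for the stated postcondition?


Working backward. After the program, the postcondition c + buf[2] - 9 < -9 must hold; in canonical form it is buf[2] + c < 0.
Before c := 2*g - 1: buf[2] + 2*g < 1
Then branch requires buf[2] + 2*g < -9; else branch requires 2*buf[c + 3] + buf[2] < 15.
Before the if: ((mem[c] ≥ -1 ∨ buf[c + 2] > 1) → buf[2] + 2*g < -9) ∧ ((¬(mem[c] ≥ -1 ∨ buf[c + 2] > 1)) → 2*buf[c + 3] + buf[2] < 15)
Before buf[g] := g - g: ((mem[c] ≥ -1 ∨ store(buf, g, 0)[c + 2] > 1) → store(buf, g, 0)[2] + 2*g < -9) ∧ ((¬(mem[c] ≥ -1 ∨ store(buf, g, 0)[c + 2] > 1)) → 2*store(buf, g, 0)[c + 3] + store(buf, g, 0)[2] < 15)
Answer: WP = ((mem[c] ≥ -1 ∨ store(buf, g, 0)[c + 2] > 1) → store(buf, g, 0)[2] + 2*g < -9) ∧ ((¬(mem[c] ≥ -1 ∨ store(buf, g, 0)[c + 2] > 1)) → 2*store(buf, g, 0)[c + 3] + store(buf, g, 0)[2] < 15)


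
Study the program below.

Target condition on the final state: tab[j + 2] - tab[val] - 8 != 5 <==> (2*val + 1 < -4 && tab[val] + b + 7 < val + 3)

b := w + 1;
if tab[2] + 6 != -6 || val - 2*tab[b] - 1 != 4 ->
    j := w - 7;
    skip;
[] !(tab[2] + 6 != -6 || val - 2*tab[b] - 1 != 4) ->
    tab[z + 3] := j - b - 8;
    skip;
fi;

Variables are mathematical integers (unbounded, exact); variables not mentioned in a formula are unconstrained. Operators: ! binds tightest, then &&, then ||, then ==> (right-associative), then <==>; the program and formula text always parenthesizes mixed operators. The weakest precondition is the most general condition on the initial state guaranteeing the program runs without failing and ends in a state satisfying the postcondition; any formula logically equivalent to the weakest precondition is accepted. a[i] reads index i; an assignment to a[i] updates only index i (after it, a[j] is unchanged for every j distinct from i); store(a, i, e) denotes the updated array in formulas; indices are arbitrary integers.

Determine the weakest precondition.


Working backward. After the program, the postcondition tab[j + 2] - tab[val] - 8 != 5 <==> (2*val + 1 < -4 && tab[val] + b + 7 < val + 3) must hold; in canonical form it is tab[j + 2] != tab[val] + 13 <==> (2*val < -5 && tab[val] + b < val - 4).
Then branch requires tab[w - 5] != tab[val] + 13 <==> (2*val < -5 && tab[val] + b < val - 4); else branch requires store(tab, z + 3, -b + j - 8)[j + 2] != store(tab, z + 3, -b + j - 8)[val] + 13 <==> (2*val < -5 && store(tab, z + 3, -b + j - 8)[val] + b < val - 4).
Before the if: ((tab[2] != -12 || val != 2*tab[b] + 5) ==> (tab[w - 5] != tab[val] + 13 <==> (2*val < -5 && tab[val] + b < val - 4))) && ((!(tab[2] != -12 || val != 2*tab[b] + 5)) ==> (store(tab, z + 3, -b + j - 8)[j + 2] != store(tab, z + 3, -b + j - 8)[val] + 13 <==> (2*val < -5 && store(tab, z + 3, -b + j - 8)[val] + b < val - 4)))
Before b := w + 1: ((tab[2] != -12 || val != 2*tab[w + 1] + 5) ==> (tab[w - 5] != tab[val] + 13 <==> (2*val < -5 && tab[val] + w < val - 5))) && ((!(tab[2] != -12 || val != 2*tab[w + 1] + 5)) ==> (store(tab, z + 3, j - w - 9)[j + 2] != store(tab, z + 3, j - w - 9)[val] + 13 <==> (2*val < -5 && store(tab, z + 3, j - w - 9)[val] + w < val - 5)))
Answer: WP = ((tab[2] != -12 || val != 2*tab[w + 1] + 5) ==> (tab[w - 5] != tab[val] + 13 <==> (2*val < -5 && tab[val] + w < val - 5))) && ((!(tab[2] != -12 || val != 2*tab[w + 1] + 5)) ==> (store(tab, z + 3, j - w - 9)[j + 2] != store(tab, z + 3, j - w - 9)[val] + 13 <==> (2*val < -5 && store(tab, z + 3, j - w - 9)[val] + w < val - 5)))
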